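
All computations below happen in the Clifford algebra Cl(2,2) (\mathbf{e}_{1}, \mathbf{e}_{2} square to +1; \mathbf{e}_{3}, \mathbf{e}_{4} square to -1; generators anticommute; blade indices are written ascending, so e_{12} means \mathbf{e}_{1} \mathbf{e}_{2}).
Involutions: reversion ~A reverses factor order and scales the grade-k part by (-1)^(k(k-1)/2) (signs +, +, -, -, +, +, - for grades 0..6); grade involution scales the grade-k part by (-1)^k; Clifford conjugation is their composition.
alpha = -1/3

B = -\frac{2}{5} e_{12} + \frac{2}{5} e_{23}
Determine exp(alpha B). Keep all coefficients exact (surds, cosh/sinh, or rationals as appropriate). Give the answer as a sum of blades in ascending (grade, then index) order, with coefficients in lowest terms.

B^2 term by term: the squares give (-\frac{2}{5})^2*(e_{12})^2 + (\frac{2}{5})^2*(e_{23})^2 = \frac{4}{25}*(-1) + \frac{4}{25}*(+1) = 0 (each basis 2-blade squares to minus the product of its generators' squares); cross terms between blades sharing an index anticommute and cancel. So B^2 = 0.
B^2 = 0, so the series closes: exp(alpha B) = 1 + alpha B (parabolic case).
Answer: 1 + \frac{2}{15} e_{12} - \frac{2}{15} e_{23}


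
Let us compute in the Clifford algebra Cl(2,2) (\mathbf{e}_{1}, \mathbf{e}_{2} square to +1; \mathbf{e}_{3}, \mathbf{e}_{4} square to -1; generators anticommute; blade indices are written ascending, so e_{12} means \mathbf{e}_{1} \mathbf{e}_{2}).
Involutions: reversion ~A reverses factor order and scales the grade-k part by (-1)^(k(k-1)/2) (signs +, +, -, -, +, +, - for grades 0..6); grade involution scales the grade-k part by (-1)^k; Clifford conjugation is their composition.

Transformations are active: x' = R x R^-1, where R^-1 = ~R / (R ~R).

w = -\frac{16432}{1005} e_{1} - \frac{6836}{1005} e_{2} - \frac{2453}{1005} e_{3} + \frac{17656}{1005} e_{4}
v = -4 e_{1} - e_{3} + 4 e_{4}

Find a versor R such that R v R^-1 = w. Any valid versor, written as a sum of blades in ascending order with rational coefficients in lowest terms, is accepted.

Since q(v) = q(w) = -1, the sum R = v + w = -\frac{20452}{1005} e_{1} - \frac{6836}{1005} e_{2} - \frac{3458}{1005} e_{3} + \frac{21676}{1005} e_{4} does the job whenever invertible.
Answer: -\frac{20452}{1005} e_{1} - \frac{6836}{1005} e_{2} - \frac{3458}{1005} e_{3} + \frac{21676}{1005} e_{4}


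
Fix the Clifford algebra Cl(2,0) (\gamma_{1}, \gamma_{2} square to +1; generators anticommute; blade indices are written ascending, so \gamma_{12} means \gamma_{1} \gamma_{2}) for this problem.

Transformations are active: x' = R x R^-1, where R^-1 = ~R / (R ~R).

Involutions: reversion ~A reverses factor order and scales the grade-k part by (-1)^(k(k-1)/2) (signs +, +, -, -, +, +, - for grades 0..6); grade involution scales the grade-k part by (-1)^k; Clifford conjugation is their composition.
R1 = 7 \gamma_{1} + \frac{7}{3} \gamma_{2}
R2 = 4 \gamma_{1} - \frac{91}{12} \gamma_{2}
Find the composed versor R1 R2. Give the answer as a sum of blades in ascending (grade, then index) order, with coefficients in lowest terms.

Distribute over the terms of R1 (each basis-blade product reordered to ascending indices, repeated generators contracted through their squares):
(7 \gamma_{1}) R2 = 28 - \frac{637}{12} \gamma_{12}
(\frac{7}{3} \gamma_{2}) R2 = -\frac{637}{36} - \frac{28}{3} \gamma_{12}
Summing the partial products and collecting blades:
Answer: \frac{371}{36} - \frac{749}{12} \gamma_{12}


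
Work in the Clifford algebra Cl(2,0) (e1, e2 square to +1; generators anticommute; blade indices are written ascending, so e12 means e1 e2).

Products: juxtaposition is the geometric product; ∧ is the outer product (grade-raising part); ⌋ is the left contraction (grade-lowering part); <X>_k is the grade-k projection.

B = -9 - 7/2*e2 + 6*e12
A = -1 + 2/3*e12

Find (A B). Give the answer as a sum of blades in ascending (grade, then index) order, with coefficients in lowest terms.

step 1: 5 - 7/3*e1 + 7/2*e2 - 12*e12
Answer: 5 - 7/3*e1 + 7/2*e2 - 12*e12


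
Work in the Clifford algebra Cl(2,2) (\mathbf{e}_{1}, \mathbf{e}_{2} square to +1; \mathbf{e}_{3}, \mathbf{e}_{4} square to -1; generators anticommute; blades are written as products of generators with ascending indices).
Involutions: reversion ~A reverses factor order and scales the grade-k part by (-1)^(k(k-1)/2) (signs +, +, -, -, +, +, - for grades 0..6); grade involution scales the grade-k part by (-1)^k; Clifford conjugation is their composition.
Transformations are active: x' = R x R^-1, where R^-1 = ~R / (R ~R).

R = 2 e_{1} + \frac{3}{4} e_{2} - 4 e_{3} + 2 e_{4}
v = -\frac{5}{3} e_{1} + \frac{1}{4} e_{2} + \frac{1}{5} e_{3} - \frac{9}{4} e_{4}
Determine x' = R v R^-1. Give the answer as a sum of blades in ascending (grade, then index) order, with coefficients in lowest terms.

~R = 2 e_{1} + \frac{3}{4} e_{2} - 4 e_{3} + 2 e_{4}, and R ~R = -\frac{247}{16}, so R^-1 = ~R / (-\frac{247}{16}).
R v = \frac{517}{240} + \frac{7}{4} e_{1} e_{2} - \frac{94}{15} e_{1} e_{3} - \frac{7}{6} e_{1} e_{4} + \frac{23}{20} e_{2} e_{3} - \frac{35}{16} e_{2} e_{4} + \frac{43}{5} e_{3} e_{4}
Answer: \frac{1369}{1235} e_{1} - \frac{2269}{4940} e_{2} + \frac{679}{741} e_{3} + \frac{25073}{14820} e_{4}


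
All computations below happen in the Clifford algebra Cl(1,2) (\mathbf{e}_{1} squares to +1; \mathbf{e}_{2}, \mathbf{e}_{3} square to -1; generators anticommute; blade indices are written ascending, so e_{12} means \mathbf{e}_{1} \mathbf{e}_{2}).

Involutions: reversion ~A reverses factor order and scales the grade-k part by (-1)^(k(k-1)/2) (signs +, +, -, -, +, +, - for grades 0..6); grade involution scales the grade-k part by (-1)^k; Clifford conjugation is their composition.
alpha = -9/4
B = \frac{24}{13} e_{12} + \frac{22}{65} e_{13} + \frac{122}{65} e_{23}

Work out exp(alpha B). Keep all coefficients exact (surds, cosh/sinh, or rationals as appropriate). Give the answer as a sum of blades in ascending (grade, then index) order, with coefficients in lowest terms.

B^2 term by term: the squares give (\frac{24}{13})^2*(e_{12})^2 + (\frac{22}{65})^2*(e_{13})^2 + (\frac{122}{65})^2*(e_{23})^2 = \frac{576}{169}*(+1) + \frac{484}{4225}*(+1) + \frac{14884}{4225}*(-1) = 0 (each basis 2-blade squares to minus the product of its generators' squares); cross terms between blades sharing an index anticommute and cancel. So B^2 = 0.
B^2 = 0, and the exponential is exactly linear here: exp(alpha B) = 1 + alpha B (parabolic case).
Answer: 1 - \frac{54}{13} e_{12} - \frac{99}{130} e_{13} - \frac{549}{130} e_{23}


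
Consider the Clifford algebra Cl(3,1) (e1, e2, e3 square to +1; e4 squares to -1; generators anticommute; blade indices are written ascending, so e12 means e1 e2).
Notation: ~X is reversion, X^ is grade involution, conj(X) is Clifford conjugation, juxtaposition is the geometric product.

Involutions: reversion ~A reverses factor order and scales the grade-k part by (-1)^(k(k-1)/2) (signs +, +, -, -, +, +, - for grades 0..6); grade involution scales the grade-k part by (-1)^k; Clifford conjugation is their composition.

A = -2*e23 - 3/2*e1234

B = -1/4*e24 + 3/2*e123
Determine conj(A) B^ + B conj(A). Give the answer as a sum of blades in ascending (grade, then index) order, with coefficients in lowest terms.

first term: 3*e1 + 9/4*e4 - 3/8*e13 + 1/2*e34
second term: -3*e1 + 9/4*e4 - 3/8*e13 - 1/2*e34
Answer: 9/2*e4 - 3/4*e13


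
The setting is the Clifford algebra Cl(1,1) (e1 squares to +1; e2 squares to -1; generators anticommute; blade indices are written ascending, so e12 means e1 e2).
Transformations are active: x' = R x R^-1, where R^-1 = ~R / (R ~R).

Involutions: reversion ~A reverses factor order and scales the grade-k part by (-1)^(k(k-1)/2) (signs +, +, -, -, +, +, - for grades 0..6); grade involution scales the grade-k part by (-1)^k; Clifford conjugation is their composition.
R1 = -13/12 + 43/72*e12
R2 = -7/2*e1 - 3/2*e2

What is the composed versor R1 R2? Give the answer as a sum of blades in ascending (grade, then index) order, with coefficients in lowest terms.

Distribute over the terms of R1 (each basis-blade product reordered to ascending indices, repeated generators contracted through their squares):
(-13/12) R2 = 91/24*e1 + 13/8*e2
(43/72*e12) R2 = 43/48*e1 + 301/144*e2
Summing the partial products and collecting blades:
Answer: 75/16*e1 + 535/144*e2


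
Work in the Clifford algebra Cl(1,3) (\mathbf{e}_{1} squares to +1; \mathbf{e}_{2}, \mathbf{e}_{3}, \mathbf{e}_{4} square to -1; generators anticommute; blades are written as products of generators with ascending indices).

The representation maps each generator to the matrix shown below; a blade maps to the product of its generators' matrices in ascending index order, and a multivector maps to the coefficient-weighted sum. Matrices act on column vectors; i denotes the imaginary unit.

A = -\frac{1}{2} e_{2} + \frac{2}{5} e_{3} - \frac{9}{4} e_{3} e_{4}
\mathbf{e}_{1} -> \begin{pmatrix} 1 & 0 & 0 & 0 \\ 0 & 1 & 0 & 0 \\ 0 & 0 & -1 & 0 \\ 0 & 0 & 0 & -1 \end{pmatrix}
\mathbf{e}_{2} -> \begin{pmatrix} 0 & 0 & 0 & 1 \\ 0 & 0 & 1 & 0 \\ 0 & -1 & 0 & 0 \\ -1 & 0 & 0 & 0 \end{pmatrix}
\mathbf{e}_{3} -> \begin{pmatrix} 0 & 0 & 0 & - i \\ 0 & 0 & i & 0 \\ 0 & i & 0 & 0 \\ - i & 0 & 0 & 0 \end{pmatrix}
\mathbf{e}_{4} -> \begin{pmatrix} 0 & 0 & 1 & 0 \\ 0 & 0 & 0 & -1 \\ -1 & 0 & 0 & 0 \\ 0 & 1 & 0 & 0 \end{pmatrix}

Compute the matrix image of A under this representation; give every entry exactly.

Bivector images (products of the table entries): rho(e_{3} e_{4}) = rho(\mathbf{e}_{3})rho(\mathbf{e}_{4}) = \begin{pmatrix} 0 & - i & 0 & 0 \\ - i & 0 & 0 & 0 \\ 0 & 0 & 0 & - i \\ 0 & 0 & - i & 0 \end{pmatrix}.
M = (-\frac{1}{2})*rho(e_{2}) + (\frac{2}{5})*rho(e_{3}) + (-\frac{9}{4})*rho(e_{3} e_{4}), summed entrywise:
Answer: \begin{pmatrix} 0 & \frac{9 i}{4} & 0 & - \frac{1}{2} - \frac{2 i}{5} \\ \frac{9 i}{4} & 0 & - \frac{1}{2} + \frac{2 i}{5} & 0 \\ 0 & \frac{1}{2} + \frac{2 i}{5} & 0 & \frac{9 i}{4} \\ \frac{1}{2} - \frac{2 i}{5} & 0 & \frac{9 i}{4} & 0 \end{pmatrix}


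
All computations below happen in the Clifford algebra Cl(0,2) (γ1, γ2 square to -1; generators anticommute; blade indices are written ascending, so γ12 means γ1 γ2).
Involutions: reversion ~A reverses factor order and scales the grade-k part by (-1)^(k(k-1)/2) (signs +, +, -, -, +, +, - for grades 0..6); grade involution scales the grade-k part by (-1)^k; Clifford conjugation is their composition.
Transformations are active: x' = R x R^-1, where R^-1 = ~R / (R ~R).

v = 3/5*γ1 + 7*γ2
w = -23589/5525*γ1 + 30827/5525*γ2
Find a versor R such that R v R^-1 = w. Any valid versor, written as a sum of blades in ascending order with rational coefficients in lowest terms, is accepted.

Key observation: q(v) = q(w) = -1234/25 (sandwiches preserve the norm), so R = v + w = -20274/5525*γ1 + 69502/5525*γ2 works whenever it is invertible — the component of v along it is kept and (v - w)/2 reverses, sending v to w.
Answer: -20274/5525*γ1 + 69502/5525*γ2


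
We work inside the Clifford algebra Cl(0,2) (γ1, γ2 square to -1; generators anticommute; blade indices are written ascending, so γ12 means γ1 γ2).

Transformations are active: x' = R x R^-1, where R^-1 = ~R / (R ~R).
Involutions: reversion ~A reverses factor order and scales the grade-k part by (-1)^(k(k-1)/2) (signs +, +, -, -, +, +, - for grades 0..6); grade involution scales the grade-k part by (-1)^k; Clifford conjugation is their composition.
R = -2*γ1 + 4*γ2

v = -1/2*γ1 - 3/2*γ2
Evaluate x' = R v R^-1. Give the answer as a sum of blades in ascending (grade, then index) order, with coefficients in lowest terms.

~R = -2*γ1 + 4*γ2, and R ~R = -20, so R^-1 = ~R / (-20).
R v = 5 + 5*γ12
Answer: 3/2*γ1 - 1/2*γ2


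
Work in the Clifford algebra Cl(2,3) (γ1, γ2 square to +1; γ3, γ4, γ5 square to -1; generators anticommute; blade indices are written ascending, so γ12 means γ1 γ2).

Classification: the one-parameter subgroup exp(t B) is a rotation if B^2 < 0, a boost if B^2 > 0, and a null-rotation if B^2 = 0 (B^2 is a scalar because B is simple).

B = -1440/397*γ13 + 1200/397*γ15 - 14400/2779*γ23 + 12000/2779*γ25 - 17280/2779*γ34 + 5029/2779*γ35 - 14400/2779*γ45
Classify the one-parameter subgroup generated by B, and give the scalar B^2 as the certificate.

B^2 term by term: the squares give (-1440/397)^2*(γ13)^2 + (1200/397)^2*(γ15)^2 + (-14400/2779)^2*(γ23)^2 + (12000/2779)^2*(γ25)^2 + (-17280/2779)^2*(γ34)^2 + (5029/2779)^2*(γ35)^2 + (-14400/2779)^2*(γ45)^2 = 2073600/157609*(+1) + 1440000/157609*(+1) + 207360000/7722841*(+1) + 144000000/7722841*(+1) + 298598400/7722841*(-1) + 25290841/7722841*(-1) + 207360000/7722841*(-1) = -1 (each basis 2-blade squares to minus the product of its generators' squares); cross terms between blades sharing an index anticommute and cancel; the commuting (index-disjoint) pairs give grade-4 terms 2*c*c'*(blade product), which cancel blade by blade — γ1235: 34560000/1103263 - 34560000/1103263 = 0; γ1345: 41472000/1103263 - 41472000/1103263 = 0; γ2345: 414720000/7722841 - 414720000/7722841 = 0 — confirming B is simple. So B^2 = -1.
Answer: rotation, certificate B^2 = -1. Because -1 is invariant under every versor sandwich, the classification follows from its sign alone.


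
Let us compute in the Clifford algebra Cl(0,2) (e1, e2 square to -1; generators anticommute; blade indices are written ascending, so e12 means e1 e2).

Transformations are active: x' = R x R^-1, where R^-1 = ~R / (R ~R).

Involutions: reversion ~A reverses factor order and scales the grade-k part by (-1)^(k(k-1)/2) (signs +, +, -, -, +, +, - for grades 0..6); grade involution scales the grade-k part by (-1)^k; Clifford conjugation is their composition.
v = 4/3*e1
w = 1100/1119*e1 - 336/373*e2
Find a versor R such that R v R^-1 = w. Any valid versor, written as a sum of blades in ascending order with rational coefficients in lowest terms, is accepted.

Construction: equal norms (both -16/9) license R = v + w = 864/373*e1 - 336/373*e2 — nothing changes along that direction, while (v - w)/2 changes sign, so v maps onto w.
Answer: 864/373*e1 - 336/373*e2


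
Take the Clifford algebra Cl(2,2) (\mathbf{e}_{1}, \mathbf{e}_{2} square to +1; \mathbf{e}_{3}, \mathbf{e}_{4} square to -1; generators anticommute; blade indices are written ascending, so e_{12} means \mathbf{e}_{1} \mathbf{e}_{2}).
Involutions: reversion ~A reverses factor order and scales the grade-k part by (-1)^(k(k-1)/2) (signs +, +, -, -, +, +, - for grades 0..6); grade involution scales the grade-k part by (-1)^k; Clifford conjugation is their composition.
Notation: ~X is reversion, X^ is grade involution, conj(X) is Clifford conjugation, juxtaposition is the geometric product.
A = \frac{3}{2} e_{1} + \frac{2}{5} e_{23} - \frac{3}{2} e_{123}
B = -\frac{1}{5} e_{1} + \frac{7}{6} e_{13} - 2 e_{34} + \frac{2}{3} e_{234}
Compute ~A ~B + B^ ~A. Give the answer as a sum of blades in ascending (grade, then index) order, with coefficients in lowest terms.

first term: -\frac{3}{10} + \frac{7}{4} e_{2} - \frac{7}{4} e_{3} + \frac{4}{15} e_{4} - \frac{7}{15} e_{12} - e_{14} - \frac{3}{10} e_{23} + \frac{4}{5} e_{24} + \frac{2}{25} e_{123} - 3 e_{124} + 3 e_{134} - e_{1234}
second term: \frac{3}{10} - \frac{7}{4} e_{2} - \frac{7}{4} e_{3} + \frac{4}{15} e_{4} - \frac{7}{15} e_{12} + e_{14} + \frac{3}{10} e_{23} + \frac{4}{5} e_{24} - \frac{2}{25} e_{123} - 3 e_{124} - 3 e_{134} + e_{1234}
Answer: -\frac{7}{2} e_{3} + \frac{8}{15} e_{4} - \frac{14}{15} e_{12} + \frac{8}{5} e_{24} - 6 e_{124}


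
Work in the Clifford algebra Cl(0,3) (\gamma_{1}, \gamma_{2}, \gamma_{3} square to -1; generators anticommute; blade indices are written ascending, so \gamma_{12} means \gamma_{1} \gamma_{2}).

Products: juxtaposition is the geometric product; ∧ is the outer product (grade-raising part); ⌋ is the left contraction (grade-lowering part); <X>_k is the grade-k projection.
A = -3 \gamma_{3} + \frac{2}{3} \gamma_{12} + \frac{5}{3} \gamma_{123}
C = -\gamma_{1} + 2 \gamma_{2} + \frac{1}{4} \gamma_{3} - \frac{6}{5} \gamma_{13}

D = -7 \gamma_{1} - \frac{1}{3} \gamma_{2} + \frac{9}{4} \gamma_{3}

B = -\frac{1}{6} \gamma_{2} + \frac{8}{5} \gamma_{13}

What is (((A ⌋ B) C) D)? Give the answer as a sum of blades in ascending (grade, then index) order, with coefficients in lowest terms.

step 1: -\frac{24}{5} \gamma_{1}
step 2: -\frac{24}{5} - \frac{144}{25} \gamma_{3} - \frac{48}{5} \gamma_{12} - \frac{6}{5} \gamma_{13}
step 3: \frac{324}{25} + \frac{331}{10} \gamma_{1} + \frac{344}{5} \gamma_{2} - \frac{12}{5} \gamma_{3} - \frac{1008}{25} \gamma_{13} - \frac{48}{25} \gamma_{23} - 22 \gamma_{123}
Answer: \frac{324}{25} + \frac{331}{10} \gamma_{1} + \frac{344}{5} \gamma_{2} - \frac{12}{5} \gamma_{3} - \frac{1008}{25} \gamma_{13} - \frac{48}{25} \gamma_{23} - 22 \gamma_{123}


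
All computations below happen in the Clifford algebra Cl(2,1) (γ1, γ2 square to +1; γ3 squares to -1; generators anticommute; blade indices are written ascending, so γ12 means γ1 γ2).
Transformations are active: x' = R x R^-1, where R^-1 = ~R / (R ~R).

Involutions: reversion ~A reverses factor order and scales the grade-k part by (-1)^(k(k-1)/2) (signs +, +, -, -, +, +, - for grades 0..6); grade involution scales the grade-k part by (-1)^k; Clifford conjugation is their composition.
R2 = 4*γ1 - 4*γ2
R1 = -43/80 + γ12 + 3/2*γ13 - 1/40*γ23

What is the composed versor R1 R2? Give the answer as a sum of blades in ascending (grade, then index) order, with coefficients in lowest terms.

Distribute over the terms of R2 (each basis-blade product reordered to ascending indices, repeated generators contracted through their squares):
R1 (4*γ1) = -43/20*γ1 - 4*γ2 - 6*γ3 - 1/10*γ123
R1 (-4*γ2) = -4*γ1 + 43/20*γ2 - 1/10*γ3 + 6*γ123
Summing the partial products and collecting blades:
Answer: -123/20*γ1 - 37/20*γ2 - 61/10*γ3 + 59/10*γ123


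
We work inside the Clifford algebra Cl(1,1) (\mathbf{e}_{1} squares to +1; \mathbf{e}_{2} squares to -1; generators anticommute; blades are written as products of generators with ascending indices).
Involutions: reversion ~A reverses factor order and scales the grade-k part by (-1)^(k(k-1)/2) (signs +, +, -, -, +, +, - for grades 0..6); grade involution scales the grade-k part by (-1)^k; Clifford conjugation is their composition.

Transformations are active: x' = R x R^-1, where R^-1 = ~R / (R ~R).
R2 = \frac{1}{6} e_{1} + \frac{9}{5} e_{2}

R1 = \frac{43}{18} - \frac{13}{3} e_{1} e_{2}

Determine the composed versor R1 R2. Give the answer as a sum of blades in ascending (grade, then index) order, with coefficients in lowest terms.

Distribute over the terms of R1 (each basis-blade product reordered to ascending indices, repeated generators contracted through their squares):
(\frac{43}{18}) R2 = \frac{43}{108} e_{1} + \frac{43}{10} e_{2}
(-\frac{13}{3} e_{1} e_{2}) R2 = \frac{39}{5} e_{1} + \frac{13}{18} e_{2}
Summing the partial products and collecting blades:
Answer: \frac{4427}{540} e_{1} + \frac{226}{45} e_{2}


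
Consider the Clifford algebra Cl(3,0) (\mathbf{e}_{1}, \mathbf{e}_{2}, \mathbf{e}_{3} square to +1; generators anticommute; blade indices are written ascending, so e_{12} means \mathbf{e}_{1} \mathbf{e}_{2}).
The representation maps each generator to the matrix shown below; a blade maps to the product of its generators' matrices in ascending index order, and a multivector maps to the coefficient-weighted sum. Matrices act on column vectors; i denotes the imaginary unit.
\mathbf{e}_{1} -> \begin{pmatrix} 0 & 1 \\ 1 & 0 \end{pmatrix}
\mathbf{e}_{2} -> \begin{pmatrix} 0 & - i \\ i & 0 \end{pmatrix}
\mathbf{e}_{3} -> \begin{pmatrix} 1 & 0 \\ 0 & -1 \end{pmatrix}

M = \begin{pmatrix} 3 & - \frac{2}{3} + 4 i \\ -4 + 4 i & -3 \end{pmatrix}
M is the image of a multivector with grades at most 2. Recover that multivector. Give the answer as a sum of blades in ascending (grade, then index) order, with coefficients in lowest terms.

Method: 1, rho(e_{1}), rho(e_{2}), rho(e_{3}) form a trace-orthogonal basis of the 2x2 complex matrices (tr(X Y) = 2 if X = Y, else 0), so M = m0*1 + m1*rho(e_{1}) + m2*rho(e_{2}) + m3*rho(e_{3}) with m0 = tr(M)/2 = 0, m1 = tr(M rho(e_{1}))/2 = - \frac{7}{3} + 4 i, m2 = tr(M rho(e_{2}))/2 = \frac{5 i}{3}, m3 = tr(M rho(e_{3}))/2 = 3.
Multiplying table entries, the bivector images are rho(e_{12}) = i*rho(e_{3}), rho(e_{13}) = -i*rho(e_{2}), rho(e_{23}) = i*rho(e_{1}); with real blade coefficients the real parts of m0..m3 are the coefficients of 1, e_{1}, e_{2}, e_{3} and the imaginary parts give the bivectors (e_{23}: Im m1, e_{13}: -Im m2, e_{12}: Im m3).
Answer: -\frac{7}{3} e_{1} + 3 e_{3} - \frac{5}{3} e_{13} + 4 e_{23}


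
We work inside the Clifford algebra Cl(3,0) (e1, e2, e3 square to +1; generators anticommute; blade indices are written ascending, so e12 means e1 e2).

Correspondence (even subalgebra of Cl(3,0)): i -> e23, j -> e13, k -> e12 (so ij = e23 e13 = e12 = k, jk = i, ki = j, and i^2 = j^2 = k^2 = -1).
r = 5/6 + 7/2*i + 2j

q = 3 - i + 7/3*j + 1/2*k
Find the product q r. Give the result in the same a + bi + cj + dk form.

In blades: q = 3 + 1/2*e12 + 7/3*e13 - e23, r = 5/6 + 2*e13 + 7/2*e23.
Distribute q over r term by term (generator squares from the signature, products reordered to ascending indices): (3)*r = 5/2 + 6*e13 + 21/2*e23; (1/2*e12)*r = 5/12*e12 + 7/4*e13 - e23; (7/3*e13)*r = -14/3 - 49/6*e12 + 35/18*e13; (-e23)*r = 7/2 - 2*e12 - 5/6*e23.
Sum: 4/3 - 39/4*e12 + 349/36*e13 + 26/3*e23; translating back through the correspondence:
Answer: 4/3 + 26/3*i + 349/36*j - 39/4*k


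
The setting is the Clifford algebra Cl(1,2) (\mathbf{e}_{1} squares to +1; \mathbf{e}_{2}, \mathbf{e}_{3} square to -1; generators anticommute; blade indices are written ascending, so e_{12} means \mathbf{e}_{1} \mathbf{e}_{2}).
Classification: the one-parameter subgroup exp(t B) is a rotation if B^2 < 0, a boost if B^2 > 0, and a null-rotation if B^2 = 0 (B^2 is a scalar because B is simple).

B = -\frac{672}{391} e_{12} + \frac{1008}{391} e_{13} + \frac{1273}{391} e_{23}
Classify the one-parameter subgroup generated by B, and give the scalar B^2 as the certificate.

B^2 term by term: the squares give (-\frac{672}{391})^2*(e_{12})^2 + (\frac{1008}{391})^2*(e_{13})^2 + (\frac{1273}{391})^2*(e_{23})^2 = \frac{451584}{152881}*(+1) + \frac{1016064}{152881}*(+1) + \frac{1620529}{152881}*(-1) = -1 (each basis 2-blade squares to minus the product of its generators' squares); cross terms between blades sharing an index anticommute and cancel. So B^2 = -1.
Answer: rotation, certificate B^2 = -1. Because -1 is invariant under every versor sandwich, the classification follows from its sign alone.


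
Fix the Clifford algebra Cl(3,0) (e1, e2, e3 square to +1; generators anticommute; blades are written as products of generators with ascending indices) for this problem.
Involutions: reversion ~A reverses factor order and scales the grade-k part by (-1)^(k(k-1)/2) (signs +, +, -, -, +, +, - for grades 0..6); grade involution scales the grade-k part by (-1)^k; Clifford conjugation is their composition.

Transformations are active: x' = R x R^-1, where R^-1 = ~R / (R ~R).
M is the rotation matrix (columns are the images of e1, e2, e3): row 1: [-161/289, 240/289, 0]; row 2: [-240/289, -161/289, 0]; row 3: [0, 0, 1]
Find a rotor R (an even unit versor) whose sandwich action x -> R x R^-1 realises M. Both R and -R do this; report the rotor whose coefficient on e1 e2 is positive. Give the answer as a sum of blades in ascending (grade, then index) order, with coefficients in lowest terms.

Method: write R = a + b12*e1 e2 + b13*e1 e3 + b23*e2 e3 with a^2 + b12^2 + b13^2 + b23^2 = 1 (so R^-1 = ~R). Expanding the columns R e_j ~R gives tr M = 4a^2 - 1 and, from the antisymmetric part, M21 - M12 = -4a*b12, M13 - M31 = 4a*b13, M32 - M23 = -4a*b23.
Here tr M = -33/289, so a^2 = (1 + tr M)/4 = 64/289 and a = ±8/17. Taking a = 8/17: M21 - M12 = -480/289, M13 - M31 = 0, M32 - M23 = 0, giving b12 = 15/17, b13 = 0, b23 = 0, i.e. R = 8/17 + 15/17*e1 e2.
Its e1 e2 coefficient is already positive.
Answer: 8/17 + 15/17*e1 e2. Uniqueness: Spin(3) -> SO(3) maps R and -R to the same rotation of trace -33/289; fixing the sign of the e1 e2 coefficient removes the ambiguity.


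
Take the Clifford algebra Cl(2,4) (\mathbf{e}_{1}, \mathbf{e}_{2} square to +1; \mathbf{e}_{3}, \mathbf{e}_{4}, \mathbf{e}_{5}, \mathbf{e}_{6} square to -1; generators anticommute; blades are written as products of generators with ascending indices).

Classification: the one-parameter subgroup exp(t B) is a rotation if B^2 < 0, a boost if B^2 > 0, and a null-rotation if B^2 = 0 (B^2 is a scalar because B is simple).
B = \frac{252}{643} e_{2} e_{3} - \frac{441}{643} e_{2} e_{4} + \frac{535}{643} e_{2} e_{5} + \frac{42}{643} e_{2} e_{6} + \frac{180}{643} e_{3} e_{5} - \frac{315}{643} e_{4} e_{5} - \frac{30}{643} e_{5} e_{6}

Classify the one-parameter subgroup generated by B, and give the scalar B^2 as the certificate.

B^2 term by term: the squares give (\frac{252}{643})^2*(e_{2} e_{3})^2 + (-\frac{441}{643})^2*(e_{2} e_{4})^2 + (\frac{535}{643})^2*(e_{2} e_{5})^2 + (\frac{42}{643})^2*(e_{2} e_{6})^2 + (\frac{180}{643})^2*(e_{3} e_{5})^2 + (-\frac{315}{643})^2*(e_{4} e_{5})^2 + (-\frac{30}{643})^2*(e_{5} e_{6})^2 = \frac{63504}{413449}*(+1) + \frac{194481}{413449}*(+1) + \frac{286225}{413449}*(+1) + \frac{1764}{413449}*(+1) + \frac{32400}{413449}*(-1) + \frac{99225}{413449}*(-1) + \frac{900}{413449}*(-1) = 1 (each basis 2-blade squares to minus the product of its generators' squares); cross terms between blades sharing an index anticommute and cancel; the commuting (index-disjoint) pairs give grade-4 terms 2*c*c'*(blade product), which cancel blade by blade — e_{2} e_{3} e_{4} e_{5}: -\frac{158760}{413449} + \frac{158760}{413449} = 0; e_{2} e_{3} e_{5} e_{6}: -\frac{15120}{413449} + \frac{15120}{413449} = 0; e_{2} e_{4} e_{5} e_{6}: \frac{26460}{413449} - \frac{26460}{413449} = 0 — confirming B is simple. So B^2 = 1.
Answer: boost, certificate B^2 = 1. B^2 = 1 is basis-independent, so its sign is the whole story.


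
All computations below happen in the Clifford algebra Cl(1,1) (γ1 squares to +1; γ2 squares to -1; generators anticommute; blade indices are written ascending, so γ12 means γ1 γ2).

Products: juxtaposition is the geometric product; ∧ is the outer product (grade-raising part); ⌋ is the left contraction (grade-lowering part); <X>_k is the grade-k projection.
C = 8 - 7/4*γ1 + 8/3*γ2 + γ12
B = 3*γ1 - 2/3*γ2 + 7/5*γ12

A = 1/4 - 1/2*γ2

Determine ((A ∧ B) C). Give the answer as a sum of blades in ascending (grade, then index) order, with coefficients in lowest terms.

step 1: 3/4*γ1 - 1/6*γ2 + 37/20*γ12
step 2: 707/720 + 9/10*γ1 + 637/240*γ2 + 1981/120*γ12
Answer: 707/720 + 9/10*γ1 + 637/240*γ2 + 1981/120*γ12


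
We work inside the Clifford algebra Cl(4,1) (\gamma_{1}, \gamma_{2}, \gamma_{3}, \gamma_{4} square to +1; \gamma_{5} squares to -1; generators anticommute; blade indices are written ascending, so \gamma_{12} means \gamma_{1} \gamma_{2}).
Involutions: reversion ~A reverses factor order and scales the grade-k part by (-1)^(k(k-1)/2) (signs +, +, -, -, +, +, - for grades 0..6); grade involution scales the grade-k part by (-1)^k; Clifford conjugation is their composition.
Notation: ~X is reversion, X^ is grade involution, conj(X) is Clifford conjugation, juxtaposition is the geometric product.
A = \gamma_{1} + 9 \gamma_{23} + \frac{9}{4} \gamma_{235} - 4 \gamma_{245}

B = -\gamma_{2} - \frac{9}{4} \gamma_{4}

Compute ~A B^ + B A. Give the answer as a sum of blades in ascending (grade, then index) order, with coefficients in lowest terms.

first term: 9 \gamma_{3} + \gamma_{12} + \frac{9}{4} \gamma_{14} - 9 \gamma_{25} - \frac{9}{4} \gamma_{35} + 4 \gamma_{45} - \frac{81}{4} \gamma_{234} + \frac{81}{16} \gamma_{2345}
second term: -9 \gamma_{3} + \gamma_{12} + \frac{9}{4} \gamma_{14} - 9 \gamma_{25} - \frac{9}{4} \gamma_{35} + 4 \gamma_{45} - \frac{81}{4} \gamma_{234} - \frac{81}{16} \gamma_{2345}
Answer: 2 \gamma_{12} + \frac{9}{2} \gamma_{14} - 18 \gamma_{25} - \frac{9}{2} \gamma_{35} + 8 \gamma_{45} - \frac{81}{2} \gamma_{234}


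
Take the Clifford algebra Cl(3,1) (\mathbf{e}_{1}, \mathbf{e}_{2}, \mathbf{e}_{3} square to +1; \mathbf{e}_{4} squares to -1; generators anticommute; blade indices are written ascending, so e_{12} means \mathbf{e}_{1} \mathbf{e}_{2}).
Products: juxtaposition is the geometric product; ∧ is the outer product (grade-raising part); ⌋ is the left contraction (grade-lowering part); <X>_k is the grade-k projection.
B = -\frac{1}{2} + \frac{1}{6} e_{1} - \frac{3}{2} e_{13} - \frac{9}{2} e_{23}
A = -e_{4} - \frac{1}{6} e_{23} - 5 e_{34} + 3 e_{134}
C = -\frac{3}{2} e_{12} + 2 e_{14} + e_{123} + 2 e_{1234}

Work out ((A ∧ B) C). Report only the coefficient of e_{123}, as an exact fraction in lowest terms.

step 1: \frac{1}{2} e_{4} + \frac{1}{6} e_{14} + \frac{1}{12} e_{23} + \frac{5}{2} e_{34} - \frac{1}{36} e_{123} - \frac{5}{6} e_{134} + \frac{9}{2} e_{234}
step 2: \frac{13}{36} - \frac{97}{12} e_{1} - \frac{5}{3} e_{2} + \frac{13}{8} e_{3} + \frac{1}{18} e_{4} + 5 e_{12} - \frac{39}{8} e_{13} + \frac{13}{3} e_{14} + \frac{1}{3} e_{23} + \frac{7}{12} e_{24} + 10 e_{123} - \frac{13}{4} e_{124} + \frac{27}{4} e_{134} + \frac{37}{36} e_{234} - \frac{49}{12} e_{1234}
Answer: 10


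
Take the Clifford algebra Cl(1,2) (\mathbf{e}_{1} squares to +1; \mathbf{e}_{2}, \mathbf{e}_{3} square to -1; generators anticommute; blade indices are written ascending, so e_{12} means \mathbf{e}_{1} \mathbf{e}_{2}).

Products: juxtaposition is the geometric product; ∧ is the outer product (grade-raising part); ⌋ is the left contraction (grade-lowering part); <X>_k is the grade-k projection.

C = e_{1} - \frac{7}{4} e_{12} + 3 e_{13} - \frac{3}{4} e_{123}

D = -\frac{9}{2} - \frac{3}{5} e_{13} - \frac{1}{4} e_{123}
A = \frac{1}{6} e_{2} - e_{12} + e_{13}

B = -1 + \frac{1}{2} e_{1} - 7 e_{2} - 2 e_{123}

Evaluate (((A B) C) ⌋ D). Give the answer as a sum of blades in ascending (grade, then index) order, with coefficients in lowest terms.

step 1: \frac{7}{6} - 7 e_{1} + \frac{7}{3} e_{2} + \frac{3}{2} e_{3} + \frac{11}{12} e_{12} - \frac{4}{3} e_{13} + 7 e_{123}
step 2: -\frac{353}{48} + \frac{19}{12} e_{1} - \frac{32}{3} e_{2} - \frac{1565}{48} e_{3} - \frac{13}{4} e_{12} + \frac{1}{4} e_{13} + \frac{71}{6} e_{23} - \frac{21}{2} e_{123}
step 3: \frac{4851}{160} + \frac{1081}{48} e_{1} + \frac{1}{16} e_{2} - \frac{11}{80} e_{3} - \frac{1565}{192} e_{12} + \frac{1699}{240} e_{13} - \frac{19}{48} e_{23} + \frac{353}{192} e_{123}
Answer: \frac{4851}{160} + \frac{1081}{48} e_{1} + \frac{1}{16} e_{2} - \frac{11}{80} e_{3} - \frac{1565}{192} e_{12} + \frac{1699}{240} e_{13} - \frac{19}{48} e_{23} + \frac{353}{192} e_{123}


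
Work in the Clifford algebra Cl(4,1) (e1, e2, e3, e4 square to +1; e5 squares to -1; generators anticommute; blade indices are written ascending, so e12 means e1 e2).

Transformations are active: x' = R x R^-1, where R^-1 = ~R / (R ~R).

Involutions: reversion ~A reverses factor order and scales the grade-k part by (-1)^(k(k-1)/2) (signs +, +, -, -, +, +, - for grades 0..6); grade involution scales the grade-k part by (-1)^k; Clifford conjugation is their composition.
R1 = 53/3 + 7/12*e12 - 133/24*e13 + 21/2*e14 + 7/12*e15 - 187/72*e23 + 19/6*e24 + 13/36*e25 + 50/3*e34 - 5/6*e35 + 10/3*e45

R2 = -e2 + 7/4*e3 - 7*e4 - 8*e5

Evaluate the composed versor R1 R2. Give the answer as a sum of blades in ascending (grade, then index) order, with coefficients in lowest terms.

Distribute over the terms of R2 (each basis-blade product reordered to ascending indices, repeated generators contracted through their squares):
R1 (-e2) = -7/12*e1 - 53/3*e2 - 187/72*e3 + 19/6*e4 + 13/36*e5 - 133/24*e123 + 21/2*e124 + 7/12*e125 - 50/3*e234 + 5/6*e235 - 10/3*e245
R1 (7/4*e3) = -931/96*e1 - 1309/288*e2 + 371/12*e3 - 175/6*e4 + 35/24*e5 + 49/48*e123 - 147/8*e134 - 49/48*e135 - 133/24*e234 - 91/144*e235 + 35/6*e345
R1 (-7*e4) = -147/2*e1 - 133/6*e2 - 350/3*e3 - 371/3*e4 + 70/3*e5 - 49/12*e124 + 931/24*e134 + 49/12*e145 + 1309/72*e234 + 91/36*e245 - 35/6*e345
R1 (-8*e5) = 14/3*e1 + 26/9*e2 - 20/3*e3 + 80/3*e4 - 424/3*e5 - 14/3*e125 + 133/3*e135 - 84*e145 + 187/9*e235 - 76/3*e245 - 400/3*e345
Summing the partial products and collecting blades:
Answer: -7595/96*e1 - 3983/96*e2 - 6841/72*e3 - 123*e4 - 8365/72*e5 - 217/48*e123 + 77/12*e124 - 49/12*e125 + 245/12*e134 + 693/16*e135 - 959/12*e145 - 145/36*e234 + 1007/48*e235 - 941/36*e245 - 400/3*e345


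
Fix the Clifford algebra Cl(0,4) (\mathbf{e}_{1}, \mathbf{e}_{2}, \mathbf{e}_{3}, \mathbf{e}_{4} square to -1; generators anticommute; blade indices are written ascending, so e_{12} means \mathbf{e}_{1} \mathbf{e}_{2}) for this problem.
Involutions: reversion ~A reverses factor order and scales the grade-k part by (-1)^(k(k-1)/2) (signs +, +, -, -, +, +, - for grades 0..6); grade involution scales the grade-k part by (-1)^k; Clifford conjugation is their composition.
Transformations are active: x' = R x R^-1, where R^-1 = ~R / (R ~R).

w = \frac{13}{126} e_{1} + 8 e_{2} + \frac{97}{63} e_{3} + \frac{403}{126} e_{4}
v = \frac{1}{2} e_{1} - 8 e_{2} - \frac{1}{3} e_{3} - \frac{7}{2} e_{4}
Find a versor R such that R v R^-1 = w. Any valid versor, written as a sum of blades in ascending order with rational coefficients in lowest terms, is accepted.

Reasoning: v^2 = w^2 = -\frac{1379}{18} since conjugation preserves the quadratic form; R = v + w = \frac{38}{63} e_{1} + \frac{76}{63} e_{3} - \frac{19}{63} e_{4} is then valid when invertible, keeping its own part and reversing (v - w)/2.
Answer: \frac{38}{63} e_{1} + \frac{76}{63} e_{3} - \frac{19}{63} e_{4}


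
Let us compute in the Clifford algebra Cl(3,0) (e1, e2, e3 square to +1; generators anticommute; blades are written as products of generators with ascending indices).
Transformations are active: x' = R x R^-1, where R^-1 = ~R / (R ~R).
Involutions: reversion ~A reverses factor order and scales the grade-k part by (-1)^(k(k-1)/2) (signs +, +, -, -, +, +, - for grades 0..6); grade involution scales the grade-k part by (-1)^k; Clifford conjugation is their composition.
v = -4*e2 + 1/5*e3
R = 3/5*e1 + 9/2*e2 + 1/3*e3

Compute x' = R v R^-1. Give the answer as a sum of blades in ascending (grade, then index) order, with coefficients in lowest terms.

~R = 3/5*e1 + 9/2*e2 + 1/3*e3, and R ~R = 18649/900, so R^-1 = ~R / (18649/900).
R v = -269/15 - 12/5*e1 e2 + 3/25*e1 e3 + 67/30*e2 e3
Answer: -19368/18649*e1 - 70664/18649*e2 - 72449/93245*e3


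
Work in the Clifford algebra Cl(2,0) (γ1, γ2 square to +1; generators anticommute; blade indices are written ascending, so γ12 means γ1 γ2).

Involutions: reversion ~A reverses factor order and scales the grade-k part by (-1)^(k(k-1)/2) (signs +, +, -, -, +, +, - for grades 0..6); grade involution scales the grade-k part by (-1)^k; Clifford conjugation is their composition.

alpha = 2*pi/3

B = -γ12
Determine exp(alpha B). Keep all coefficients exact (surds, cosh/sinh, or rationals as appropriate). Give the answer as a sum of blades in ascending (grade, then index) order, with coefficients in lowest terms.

B^2 = (-1)^2*(γ12)^2 = 1*(-1) = -1 (a basis 2-blade squares to minus the product of its generators' squares).
B^2 = -1 — the negative square puts this in the circular regime; l = 1, alpha*l = 2*pi/3, so exp(alpha B) = cos(2*pi/3) + (sin(2*pi/3)/1)*B = -1/2 + (sqrt(3)/2)*B.
Answer: -1/2 - sqrt(3)/2*γ12


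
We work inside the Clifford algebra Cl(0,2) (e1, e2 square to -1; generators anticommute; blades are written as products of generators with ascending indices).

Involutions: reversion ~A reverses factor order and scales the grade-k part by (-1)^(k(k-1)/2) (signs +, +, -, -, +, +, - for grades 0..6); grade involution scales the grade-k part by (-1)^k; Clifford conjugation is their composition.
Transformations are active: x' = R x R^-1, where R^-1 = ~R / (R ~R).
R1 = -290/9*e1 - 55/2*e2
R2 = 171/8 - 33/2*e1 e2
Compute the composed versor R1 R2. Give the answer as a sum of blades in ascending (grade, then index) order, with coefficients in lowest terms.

Distribute over the terms of R1 (each basis-blade product reordered to ascending indices, repeated generators contracted through their squares):
(-290/9*e1) R2 = -2755/4*e1 - 1595/3*e2
(-55/2*e2) R2 = 1815/4*e1 - 9405/16*e2
Summing the partial products and collecting blades:
Answer: -235*e1 - 53735/48*e2


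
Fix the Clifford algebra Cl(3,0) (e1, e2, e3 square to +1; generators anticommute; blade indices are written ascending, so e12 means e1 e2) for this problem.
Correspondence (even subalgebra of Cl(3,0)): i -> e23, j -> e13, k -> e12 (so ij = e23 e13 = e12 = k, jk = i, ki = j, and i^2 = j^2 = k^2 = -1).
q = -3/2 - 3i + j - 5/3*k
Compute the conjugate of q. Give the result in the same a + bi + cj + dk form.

In blades: q = -3/2 - 5/3*e12 + e13 - 3*e23.
Quaternion conjugation is reversion on the even subalgebra: the scalar is fixed and every grade-2 blade flips sign, giving -3/2 + 5/3*e12 - e13 + 3*e23; translating back:
Answer: -3/2 + 3i - j + 5/3*k


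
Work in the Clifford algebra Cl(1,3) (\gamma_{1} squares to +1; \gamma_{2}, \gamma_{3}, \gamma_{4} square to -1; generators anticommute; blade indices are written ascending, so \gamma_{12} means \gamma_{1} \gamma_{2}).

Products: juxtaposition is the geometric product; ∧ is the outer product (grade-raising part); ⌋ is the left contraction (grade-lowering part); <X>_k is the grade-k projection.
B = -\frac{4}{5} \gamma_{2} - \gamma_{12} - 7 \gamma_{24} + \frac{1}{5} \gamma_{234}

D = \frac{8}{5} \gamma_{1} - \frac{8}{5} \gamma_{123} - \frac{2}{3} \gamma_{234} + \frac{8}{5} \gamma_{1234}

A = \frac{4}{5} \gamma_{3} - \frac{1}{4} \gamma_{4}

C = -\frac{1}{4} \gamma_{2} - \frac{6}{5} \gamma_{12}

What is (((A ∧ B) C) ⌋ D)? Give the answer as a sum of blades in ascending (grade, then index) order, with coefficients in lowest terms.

step 1: \frac{16}{25} \gamma_{23} - \frac{1}{5} \gamma_{24} - \frac{4}{5} \gamma_{123} + \frac{1}{4} \gamma_{124} + \frac{28}{5} \gamma_{234}
step 2: \frac{4}{5} \gamma_{3} - \frac{1}{4} \gamma_{4} - \frac{71}{125} \gamma_{13} + \frac{71}{400} \gamma_{14} + \frac{7}{5} \gamma_{34} - \frac{168}{25} \gamma_{134}
step 3: \frac{20206}{1875} \gamma_{2} - \frac{24}{25} \gamma_{12} + \frac{44}{375} \gamma_{23} + \frac{704}{1875} \gamma_{24} - \frac{2}{5} \gamma_{123} - \frac{32}{25} \gamma_{124}
Answer: \frac{20206}{1875} \gamma_{2} - \frac{24}{25} \gamma_{12} + \frac{44}{375} \gamma_{23} + \frac{704}{1875} \gamma_{24} - \frac{2}{5} \gamma_{123} - \frac{32}{25} \gamma_{124}


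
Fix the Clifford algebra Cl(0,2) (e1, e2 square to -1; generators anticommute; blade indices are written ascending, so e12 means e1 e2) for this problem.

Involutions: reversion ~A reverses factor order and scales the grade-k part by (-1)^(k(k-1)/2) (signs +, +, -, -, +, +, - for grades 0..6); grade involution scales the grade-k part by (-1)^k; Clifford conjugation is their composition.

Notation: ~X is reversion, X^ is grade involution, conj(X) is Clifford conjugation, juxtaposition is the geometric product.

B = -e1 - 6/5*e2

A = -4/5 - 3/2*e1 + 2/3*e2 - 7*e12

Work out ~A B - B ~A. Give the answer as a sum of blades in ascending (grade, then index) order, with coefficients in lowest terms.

first term: -7/10 + 46/5*e1 - 151/25*e2 + 37/15*e12
second term: -7/10 - 38/5*e1 + 199/25*e2 - 37/15*e12
Answer: 84/5*e1 - 14*e2 + 74/15*e12


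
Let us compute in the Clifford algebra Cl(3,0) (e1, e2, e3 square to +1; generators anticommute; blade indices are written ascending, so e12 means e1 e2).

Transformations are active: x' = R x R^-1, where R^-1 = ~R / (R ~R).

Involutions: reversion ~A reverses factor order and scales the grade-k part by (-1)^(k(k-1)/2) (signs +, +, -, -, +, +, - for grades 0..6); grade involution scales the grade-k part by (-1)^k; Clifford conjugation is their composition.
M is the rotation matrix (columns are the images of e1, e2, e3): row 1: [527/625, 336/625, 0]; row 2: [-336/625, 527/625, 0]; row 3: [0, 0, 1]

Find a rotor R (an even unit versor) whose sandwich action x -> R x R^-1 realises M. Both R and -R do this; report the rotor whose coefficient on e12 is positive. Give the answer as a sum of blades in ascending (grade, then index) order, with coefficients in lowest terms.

Method: write R = a + b12*e12 + b13*e13 + b23*e23 with a^2 + b12^2 + b13^2 + b23^2 = 1 (so R^-1 = ~R). Expanding the columns R e_j ~R gives tr M = 4a^2 - 1 and, from the antisymmetric part, M21 - M12 = -4a*b12, M13 - M31 = 4a*b13, M32 - M23 = -4a*b23.
Here tr M = 1679/625, so a^2 = (1 + tr M)/4 = 576/625 and a = ±24/25. Taking a = 24/25: M21 - M12 = -672/625, M13 - M31 = 0, M32 - M23 = 0, giving b12 = 7/25, b13 = 0, b23 = 0, i.e. R = 24/25 + 7/25*e12.
Its e12 coefficient is already positive.
Answer: 24/25 + 7/25*e12. Key observation: the double cover Spin(3) -> SO(3) sends R and -R to the same matrix (trace 1679/625 here), so the stated sign of the e12 coefficient is what selects one sheet.
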